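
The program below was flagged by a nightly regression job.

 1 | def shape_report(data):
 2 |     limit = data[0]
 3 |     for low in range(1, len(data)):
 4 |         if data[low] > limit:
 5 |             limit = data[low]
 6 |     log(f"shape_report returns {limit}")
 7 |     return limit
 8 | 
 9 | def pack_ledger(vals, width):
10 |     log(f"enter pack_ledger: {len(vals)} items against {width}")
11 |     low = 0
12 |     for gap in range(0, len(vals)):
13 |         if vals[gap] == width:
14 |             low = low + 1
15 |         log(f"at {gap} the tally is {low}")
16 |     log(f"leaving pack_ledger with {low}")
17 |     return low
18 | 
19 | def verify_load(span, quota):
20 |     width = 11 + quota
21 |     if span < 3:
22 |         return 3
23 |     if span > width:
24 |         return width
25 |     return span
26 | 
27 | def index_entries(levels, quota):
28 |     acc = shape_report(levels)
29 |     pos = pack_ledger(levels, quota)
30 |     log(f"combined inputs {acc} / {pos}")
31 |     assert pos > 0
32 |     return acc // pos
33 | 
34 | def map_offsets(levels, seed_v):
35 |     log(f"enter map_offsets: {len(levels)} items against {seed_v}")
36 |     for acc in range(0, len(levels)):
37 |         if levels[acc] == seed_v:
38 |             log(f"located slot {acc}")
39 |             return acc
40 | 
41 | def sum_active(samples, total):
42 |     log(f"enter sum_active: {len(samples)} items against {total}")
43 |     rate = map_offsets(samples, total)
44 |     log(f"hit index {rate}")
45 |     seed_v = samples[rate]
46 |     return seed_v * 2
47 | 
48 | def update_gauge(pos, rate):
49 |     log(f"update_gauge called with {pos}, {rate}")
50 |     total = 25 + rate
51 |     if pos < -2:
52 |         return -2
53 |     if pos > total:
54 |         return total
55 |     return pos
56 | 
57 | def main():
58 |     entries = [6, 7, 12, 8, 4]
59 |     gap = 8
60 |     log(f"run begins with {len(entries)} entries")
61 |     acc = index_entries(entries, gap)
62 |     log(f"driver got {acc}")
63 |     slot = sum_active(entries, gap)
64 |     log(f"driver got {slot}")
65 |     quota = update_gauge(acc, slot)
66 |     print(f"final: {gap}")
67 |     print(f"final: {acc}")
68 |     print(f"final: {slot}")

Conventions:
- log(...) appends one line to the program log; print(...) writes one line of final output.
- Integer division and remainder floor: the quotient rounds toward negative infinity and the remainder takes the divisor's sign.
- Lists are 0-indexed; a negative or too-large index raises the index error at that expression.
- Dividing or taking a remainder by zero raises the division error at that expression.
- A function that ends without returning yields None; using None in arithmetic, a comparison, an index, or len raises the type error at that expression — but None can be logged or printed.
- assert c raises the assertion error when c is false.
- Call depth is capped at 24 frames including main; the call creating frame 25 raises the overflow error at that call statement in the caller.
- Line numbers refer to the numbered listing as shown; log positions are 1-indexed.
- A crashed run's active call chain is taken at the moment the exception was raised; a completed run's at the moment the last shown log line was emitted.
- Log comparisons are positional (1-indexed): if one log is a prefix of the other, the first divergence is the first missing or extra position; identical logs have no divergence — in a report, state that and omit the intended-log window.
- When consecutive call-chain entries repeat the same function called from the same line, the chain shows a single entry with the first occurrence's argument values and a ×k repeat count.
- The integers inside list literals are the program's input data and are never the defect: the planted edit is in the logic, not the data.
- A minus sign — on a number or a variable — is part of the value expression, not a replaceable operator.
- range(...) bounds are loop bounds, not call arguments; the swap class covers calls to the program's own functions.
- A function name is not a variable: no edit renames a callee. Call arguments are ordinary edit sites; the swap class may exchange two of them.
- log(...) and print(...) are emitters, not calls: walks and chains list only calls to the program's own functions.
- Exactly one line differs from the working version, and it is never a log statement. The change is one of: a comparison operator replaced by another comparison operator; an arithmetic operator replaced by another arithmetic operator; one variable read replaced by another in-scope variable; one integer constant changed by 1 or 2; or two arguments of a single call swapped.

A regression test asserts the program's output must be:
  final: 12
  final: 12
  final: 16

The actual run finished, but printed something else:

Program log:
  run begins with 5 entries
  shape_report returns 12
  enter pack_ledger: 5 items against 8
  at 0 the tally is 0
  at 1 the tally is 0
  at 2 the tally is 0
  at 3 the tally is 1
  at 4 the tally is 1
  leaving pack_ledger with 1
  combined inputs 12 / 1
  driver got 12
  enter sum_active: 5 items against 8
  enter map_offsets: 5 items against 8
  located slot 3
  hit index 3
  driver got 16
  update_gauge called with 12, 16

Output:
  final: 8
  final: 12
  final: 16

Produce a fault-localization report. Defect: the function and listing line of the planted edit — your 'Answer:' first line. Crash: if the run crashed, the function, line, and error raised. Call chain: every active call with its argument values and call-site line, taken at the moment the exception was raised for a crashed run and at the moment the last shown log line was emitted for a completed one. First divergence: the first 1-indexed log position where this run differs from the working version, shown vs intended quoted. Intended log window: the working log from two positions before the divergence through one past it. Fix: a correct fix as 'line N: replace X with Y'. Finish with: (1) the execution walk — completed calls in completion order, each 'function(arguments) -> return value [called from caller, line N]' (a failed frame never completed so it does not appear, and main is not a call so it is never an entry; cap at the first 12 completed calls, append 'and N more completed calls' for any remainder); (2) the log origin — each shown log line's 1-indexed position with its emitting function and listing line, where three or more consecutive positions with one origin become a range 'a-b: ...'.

Answer: the defect is in main at line 66.
Core observation: The two runs log identically and part ways only at the printed values.
Call chain: main -> update_gauge(12, 16) (called at line 65).
First divergence: none — the logs agree in full.
Execution walk:
  shape_report([6, 7, 12, 8, 4]) -> 12  [called from index_entries, line 28]
  pack_ledger([6, 7, 12, 8, 4], 8) -> 1  [called from index_entries, line 29]
  index_entries([6, 7, 12, 8, 4], 8) -> 12  [called from main, line 61]
  map_offsets([6, 7, 12, 8, 4], 8) -> 3  [called from sum_active, line 43]
  sum_active([6, 7, 12, 8, 4], 8) -> 16  [called from main, line 63]
  update_gauge(12, 16) -> 12  [called from main, line 65]
Log line origins:
  1 — main, line 60
  2 — shape_report, line 6
  3 — pack_ledger, line 10
  4-8 — pack_ledger, line 15
  9 — pack_ledger, line 16
  10 — index_entries, line 30
  11 — main, line 62
  12 — sum_active, line 42
  13 — map_offsets, line 35
  14 — map_offsets, line 38
  15 — sum_active, line 44
  16 — main, line 64
  17 — update_gauge, line 49
A correct fix: line 66: replace `gap` with `quota`.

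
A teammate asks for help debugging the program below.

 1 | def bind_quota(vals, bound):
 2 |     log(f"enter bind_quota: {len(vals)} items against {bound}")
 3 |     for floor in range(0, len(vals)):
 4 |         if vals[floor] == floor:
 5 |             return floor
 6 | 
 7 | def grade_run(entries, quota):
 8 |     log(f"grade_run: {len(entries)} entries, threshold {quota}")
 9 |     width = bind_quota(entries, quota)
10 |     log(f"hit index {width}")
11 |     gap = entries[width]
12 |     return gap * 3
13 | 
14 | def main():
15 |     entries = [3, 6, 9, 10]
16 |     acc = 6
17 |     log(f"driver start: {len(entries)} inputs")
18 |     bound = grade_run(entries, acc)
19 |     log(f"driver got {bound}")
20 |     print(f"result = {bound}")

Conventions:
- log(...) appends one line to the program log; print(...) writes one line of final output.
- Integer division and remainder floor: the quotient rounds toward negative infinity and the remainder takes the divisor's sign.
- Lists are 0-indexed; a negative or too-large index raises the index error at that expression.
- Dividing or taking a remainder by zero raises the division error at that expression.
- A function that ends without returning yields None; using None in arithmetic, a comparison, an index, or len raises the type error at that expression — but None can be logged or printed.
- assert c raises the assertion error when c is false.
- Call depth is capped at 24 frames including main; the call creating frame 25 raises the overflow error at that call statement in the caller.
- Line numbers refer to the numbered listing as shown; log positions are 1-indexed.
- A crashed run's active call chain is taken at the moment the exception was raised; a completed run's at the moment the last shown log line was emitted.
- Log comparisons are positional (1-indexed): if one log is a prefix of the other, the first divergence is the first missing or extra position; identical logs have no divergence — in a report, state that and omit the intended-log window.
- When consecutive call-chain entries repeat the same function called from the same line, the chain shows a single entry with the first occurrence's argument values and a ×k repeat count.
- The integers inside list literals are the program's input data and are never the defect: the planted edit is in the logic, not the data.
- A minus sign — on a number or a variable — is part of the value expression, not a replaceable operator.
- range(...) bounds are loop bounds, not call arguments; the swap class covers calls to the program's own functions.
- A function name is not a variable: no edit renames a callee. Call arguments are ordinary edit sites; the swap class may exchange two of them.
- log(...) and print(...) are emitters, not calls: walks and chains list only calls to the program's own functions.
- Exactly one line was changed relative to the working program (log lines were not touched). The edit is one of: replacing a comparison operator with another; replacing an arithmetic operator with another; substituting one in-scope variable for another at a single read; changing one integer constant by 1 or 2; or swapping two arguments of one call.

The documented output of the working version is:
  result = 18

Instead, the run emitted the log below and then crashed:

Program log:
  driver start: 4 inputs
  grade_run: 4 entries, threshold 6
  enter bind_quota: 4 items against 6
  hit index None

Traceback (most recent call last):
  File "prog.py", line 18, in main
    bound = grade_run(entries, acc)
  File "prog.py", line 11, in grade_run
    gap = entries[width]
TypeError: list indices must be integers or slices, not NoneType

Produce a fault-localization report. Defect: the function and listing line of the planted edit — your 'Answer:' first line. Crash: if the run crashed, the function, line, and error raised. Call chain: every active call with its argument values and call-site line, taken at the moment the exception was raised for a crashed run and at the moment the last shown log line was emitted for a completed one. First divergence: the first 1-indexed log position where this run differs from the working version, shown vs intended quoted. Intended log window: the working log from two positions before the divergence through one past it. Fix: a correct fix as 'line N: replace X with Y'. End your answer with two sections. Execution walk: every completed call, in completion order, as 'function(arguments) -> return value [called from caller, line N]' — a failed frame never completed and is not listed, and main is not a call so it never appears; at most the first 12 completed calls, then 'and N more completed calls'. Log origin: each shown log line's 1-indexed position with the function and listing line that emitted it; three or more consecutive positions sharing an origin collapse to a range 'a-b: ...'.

Answer: the defect is in bind_quota at line 4.
Key observation: Everything matches until log position 4, which reads 'hit index None' in place of 'hit index 1'.
Crash: grade_run, line 11, TypeError.
Call chain: main -> grade_run([3, 6, 9, 10], 6) (called at line 18).
First divergence: at position 4 the run shows 'hit index None' where the working version logs 'hit index 1'.
Intended log window:
  2: grade_run: 4 entries, threshold 6
  3: enter bind_quota: 4 items against 6
  4: hit index 1
  5: driver got 18
Execution walk:
  bind_quota([3, 6, 9, 10], 6) -> None  [called from grade_run, line 9]
Origin of each log line:
  1: logged in main at line 17
  2: logged in grade_run at line 8
  3: logged in bind_quota at line 2
  4: logged in grade_run at line 10
A correct fix: line 4: replace `vals[floor] == floor` with `vals[floor] == bound`.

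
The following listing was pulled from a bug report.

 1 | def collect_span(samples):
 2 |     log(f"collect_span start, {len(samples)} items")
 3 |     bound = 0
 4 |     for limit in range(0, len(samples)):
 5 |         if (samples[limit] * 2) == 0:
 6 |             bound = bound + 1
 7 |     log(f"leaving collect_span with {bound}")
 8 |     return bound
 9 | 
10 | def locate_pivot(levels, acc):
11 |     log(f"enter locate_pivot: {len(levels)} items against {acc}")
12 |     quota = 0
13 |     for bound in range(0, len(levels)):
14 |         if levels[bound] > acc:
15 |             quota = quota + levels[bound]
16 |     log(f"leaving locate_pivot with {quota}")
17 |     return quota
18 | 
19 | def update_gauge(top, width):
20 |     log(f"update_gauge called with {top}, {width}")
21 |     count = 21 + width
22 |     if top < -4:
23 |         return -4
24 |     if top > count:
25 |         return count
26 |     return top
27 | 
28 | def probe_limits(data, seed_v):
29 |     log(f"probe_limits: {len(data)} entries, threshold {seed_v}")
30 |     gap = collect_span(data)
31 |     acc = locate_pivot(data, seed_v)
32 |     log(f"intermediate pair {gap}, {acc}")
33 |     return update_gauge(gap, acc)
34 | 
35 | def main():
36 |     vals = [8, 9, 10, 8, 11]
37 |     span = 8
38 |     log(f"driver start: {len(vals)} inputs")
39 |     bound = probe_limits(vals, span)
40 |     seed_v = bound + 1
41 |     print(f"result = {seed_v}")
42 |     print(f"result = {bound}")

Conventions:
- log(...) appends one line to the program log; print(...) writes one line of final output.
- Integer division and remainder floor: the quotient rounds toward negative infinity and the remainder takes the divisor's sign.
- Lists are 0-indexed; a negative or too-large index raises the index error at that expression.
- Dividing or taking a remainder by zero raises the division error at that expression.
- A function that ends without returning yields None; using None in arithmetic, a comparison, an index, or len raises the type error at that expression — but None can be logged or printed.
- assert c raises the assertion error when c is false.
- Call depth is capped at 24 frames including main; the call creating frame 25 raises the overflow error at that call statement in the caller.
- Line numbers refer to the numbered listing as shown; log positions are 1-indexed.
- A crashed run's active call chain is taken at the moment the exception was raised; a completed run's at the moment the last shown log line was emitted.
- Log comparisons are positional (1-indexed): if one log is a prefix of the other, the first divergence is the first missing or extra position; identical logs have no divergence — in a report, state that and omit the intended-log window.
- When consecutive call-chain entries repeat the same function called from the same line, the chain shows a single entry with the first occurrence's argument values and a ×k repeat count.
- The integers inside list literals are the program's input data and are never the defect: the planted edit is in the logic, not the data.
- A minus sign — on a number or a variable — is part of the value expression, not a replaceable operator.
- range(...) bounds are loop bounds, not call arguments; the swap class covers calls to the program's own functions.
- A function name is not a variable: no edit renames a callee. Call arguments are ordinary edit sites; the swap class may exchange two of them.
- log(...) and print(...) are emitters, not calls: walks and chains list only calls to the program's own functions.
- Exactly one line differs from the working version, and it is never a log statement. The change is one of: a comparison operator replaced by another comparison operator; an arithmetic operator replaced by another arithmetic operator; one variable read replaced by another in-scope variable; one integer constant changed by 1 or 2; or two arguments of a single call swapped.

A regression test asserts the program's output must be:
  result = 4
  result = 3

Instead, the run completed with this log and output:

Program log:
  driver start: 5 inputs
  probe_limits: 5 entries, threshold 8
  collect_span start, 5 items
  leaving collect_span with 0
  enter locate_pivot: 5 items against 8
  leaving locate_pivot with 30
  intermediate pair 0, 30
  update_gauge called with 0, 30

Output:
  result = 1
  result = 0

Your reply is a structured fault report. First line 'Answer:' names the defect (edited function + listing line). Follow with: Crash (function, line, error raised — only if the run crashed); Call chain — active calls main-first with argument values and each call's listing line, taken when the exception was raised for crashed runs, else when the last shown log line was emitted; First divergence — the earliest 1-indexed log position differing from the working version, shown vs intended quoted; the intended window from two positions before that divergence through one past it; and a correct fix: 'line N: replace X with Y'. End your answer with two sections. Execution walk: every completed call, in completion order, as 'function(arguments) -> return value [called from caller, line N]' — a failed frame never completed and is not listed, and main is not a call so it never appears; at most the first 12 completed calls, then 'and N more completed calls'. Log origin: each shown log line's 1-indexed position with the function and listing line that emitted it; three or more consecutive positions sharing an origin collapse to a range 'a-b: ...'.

Answer: the defect is in collect_span at line 5.
The tell: Position 4 is the first bad log line: 'leaving collect_span with 0' should read 'leaving collect_span with 3'.
Call chain: main -> probe_limits([8, 9, 10, 8, 11], 8) (called at line 39) -> update_gauge(0, 30) (called at line 33).
First divergence: position 4; shown 'leaving collect_span with 0' vs intended 'leaving collect_span with 3'.
Intended log window:
  2: probe_limits: 5 entries, threshold 8
  3: collect_span start, 5 items
  4: leaving collect_span with 3
  5: enter locate_pivot: 5 items against 8
Execution walk:
  collect_span([8, 9, 10, 8, 11]) -> 0  [called from probe_limits, line 30]
  locate_pivot([8, 9, 10, 8, 11], 8) -> 30  [called from probe_limits, line 31]
  update_gauge(0, 30) -> 0  [called from probe_limits, line 33]
  probe_limits([8, 9, 10, 8, 11], 8) -> 0  [called from main, line 39]
Log line origins:
  1: emitted by main (line 38)
  2: emitted by probe_limits (line 29)
  3: emitted by collect_span (line 2)
  4: emitted by collect_span (line 7)
  5: emitted by locate_pivot (line 11)
  6: emitted by locate_pivot (line 16)
  7: emitted by probe_limits (line 32)
  8: emitted by update_gauge (line 20)
A correct fix: line 5: replace `*` with `%`.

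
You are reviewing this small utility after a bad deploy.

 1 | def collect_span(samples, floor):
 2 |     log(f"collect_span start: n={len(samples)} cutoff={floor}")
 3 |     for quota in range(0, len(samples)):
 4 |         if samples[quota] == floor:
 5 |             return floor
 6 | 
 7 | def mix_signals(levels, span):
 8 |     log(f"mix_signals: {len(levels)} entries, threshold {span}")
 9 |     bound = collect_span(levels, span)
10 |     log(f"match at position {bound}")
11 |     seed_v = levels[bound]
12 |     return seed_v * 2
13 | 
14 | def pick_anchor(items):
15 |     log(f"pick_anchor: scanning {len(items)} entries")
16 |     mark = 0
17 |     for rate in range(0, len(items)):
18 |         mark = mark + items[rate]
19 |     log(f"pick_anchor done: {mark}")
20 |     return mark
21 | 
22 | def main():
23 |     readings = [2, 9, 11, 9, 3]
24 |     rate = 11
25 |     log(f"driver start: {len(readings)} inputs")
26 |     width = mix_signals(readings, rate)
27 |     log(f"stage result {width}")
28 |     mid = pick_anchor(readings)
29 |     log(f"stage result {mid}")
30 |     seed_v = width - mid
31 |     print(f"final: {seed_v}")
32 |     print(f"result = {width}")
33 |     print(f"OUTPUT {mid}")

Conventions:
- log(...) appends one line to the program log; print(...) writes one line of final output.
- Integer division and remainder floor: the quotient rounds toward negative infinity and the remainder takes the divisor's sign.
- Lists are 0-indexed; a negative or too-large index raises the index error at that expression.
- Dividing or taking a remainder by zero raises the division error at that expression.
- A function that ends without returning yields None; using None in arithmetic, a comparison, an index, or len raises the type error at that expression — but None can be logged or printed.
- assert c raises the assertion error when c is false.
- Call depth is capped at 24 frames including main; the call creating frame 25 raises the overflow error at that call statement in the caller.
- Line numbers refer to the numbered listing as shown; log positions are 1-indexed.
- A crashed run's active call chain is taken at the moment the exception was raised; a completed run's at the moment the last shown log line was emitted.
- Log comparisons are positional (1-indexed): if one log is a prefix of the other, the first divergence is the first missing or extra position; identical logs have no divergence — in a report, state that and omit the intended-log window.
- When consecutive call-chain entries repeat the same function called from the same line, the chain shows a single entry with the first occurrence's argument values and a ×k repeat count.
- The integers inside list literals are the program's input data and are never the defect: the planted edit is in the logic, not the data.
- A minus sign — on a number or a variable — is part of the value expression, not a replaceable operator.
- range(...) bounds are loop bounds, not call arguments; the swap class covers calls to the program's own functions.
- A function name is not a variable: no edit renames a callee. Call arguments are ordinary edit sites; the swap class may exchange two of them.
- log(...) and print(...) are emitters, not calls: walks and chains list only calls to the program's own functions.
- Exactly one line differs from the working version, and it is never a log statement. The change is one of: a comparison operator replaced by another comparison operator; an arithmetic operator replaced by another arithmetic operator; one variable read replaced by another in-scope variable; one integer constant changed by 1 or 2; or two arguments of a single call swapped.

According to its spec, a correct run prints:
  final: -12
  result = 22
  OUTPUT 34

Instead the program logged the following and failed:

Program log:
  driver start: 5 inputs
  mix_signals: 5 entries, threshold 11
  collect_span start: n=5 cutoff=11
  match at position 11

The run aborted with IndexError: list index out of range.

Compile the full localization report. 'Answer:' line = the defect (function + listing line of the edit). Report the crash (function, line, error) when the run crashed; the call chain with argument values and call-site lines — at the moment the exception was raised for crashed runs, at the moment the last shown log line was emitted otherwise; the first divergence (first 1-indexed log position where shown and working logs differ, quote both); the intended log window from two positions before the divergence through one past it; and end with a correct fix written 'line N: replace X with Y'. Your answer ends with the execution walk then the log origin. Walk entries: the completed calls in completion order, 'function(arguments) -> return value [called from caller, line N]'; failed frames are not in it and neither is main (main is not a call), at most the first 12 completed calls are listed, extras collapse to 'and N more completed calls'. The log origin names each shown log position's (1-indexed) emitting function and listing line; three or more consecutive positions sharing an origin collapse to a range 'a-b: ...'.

Answer: the defect is in collect_span at line 5.
Key observation: Position 4 is the first bad log line: 'match at position 11' should read 'match at position 2'.
Crash: mix_signals, line 11, IndexError.
Call chain: main -> mix_signals([2, 9, 11, 9, 3], 11) (called at line 26).
First divergence: position 4 — shown 'match at position 11', intended 'match at position 2'.
Intended log window:
  2: mix_signals: 5 entries, threshold 11
  3: collect_span start: n=5 cutoff=11
  4: match at position 2
  5: stage result 22
Execution walk:
  collect_span([2, 9, 11, 9, 3], 11) -> 11  [called from mix_signals, line 9]
Origin of each log line:
  1: emitted by main (line 25)
  2: emitted by mix_signals (line 8)
  3: emitted by collect_span (line 2)
  4: emitted by mix_signals (line 10)
A correct fix: line 5: replace `floor` with `quota`.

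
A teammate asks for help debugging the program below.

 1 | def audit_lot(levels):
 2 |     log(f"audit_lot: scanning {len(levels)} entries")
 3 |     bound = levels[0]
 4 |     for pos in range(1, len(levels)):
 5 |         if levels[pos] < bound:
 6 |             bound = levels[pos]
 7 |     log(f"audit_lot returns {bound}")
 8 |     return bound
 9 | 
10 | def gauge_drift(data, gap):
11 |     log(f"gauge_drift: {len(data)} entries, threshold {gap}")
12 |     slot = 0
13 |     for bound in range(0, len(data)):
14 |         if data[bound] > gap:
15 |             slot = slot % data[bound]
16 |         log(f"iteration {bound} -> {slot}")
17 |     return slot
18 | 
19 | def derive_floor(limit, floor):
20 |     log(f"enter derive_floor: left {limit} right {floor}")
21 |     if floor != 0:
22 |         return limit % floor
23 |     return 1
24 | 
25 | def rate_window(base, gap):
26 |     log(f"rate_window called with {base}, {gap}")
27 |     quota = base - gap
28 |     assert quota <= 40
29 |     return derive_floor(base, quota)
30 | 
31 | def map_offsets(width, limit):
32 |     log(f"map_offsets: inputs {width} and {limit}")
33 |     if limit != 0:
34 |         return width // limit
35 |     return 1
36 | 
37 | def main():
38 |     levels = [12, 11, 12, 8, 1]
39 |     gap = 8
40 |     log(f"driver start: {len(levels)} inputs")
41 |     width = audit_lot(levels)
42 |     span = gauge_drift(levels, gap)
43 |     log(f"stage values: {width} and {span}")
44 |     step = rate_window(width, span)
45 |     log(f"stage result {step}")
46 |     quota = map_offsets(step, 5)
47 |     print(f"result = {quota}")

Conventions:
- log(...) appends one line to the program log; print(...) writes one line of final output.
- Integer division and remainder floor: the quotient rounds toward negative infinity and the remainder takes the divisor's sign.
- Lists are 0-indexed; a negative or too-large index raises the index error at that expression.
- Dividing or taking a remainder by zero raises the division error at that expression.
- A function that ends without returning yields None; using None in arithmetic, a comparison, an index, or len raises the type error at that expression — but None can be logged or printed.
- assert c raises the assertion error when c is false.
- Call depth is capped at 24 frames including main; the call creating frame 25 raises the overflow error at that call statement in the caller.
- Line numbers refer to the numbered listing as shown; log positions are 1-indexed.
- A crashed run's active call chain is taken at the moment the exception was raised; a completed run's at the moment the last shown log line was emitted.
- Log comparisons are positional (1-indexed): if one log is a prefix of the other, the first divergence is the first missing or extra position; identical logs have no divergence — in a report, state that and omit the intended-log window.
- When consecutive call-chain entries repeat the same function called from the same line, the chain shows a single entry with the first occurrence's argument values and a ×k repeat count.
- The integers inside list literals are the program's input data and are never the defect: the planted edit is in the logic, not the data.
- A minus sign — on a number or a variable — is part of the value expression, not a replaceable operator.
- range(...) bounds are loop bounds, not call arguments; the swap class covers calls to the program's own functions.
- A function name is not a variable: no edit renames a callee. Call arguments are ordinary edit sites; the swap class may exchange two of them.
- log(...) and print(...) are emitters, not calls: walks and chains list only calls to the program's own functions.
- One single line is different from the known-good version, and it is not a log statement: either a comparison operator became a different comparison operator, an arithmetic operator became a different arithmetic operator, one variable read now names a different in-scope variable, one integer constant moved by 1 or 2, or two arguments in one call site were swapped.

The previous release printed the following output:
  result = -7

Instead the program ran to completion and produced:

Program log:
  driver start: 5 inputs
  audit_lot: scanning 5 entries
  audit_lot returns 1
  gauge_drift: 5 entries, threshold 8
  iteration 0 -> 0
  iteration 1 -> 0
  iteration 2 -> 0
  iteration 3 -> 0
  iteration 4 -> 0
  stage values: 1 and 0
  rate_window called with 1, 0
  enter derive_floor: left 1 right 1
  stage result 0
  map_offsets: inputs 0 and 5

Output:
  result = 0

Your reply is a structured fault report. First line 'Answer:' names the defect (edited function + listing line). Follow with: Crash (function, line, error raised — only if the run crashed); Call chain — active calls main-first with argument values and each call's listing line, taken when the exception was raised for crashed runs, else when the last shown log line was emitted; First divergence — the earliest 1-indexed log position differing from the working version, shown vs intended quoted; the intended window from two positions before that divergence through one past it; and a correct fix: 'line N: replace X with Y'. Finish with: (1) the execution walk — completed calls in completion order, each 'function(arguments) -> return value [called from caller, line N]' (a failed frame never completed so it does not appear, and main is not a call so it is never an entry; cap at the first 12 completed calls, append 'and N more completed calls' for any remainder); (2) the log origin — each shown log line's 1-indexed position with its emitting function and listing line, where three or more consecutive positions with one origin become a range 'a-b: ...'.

Answer: the defect is in gauge_drift at line 15.
The tell: At log position 5 the runs split — shown 'iteration 0 -> 0', but the working version logs 'iteration 0 -> 12'.
Call chain: main -> map_offsets(0, 5) (called at line 46).
First divergence: position 5 — shown 'iteration 0 -> 0', intended 'iteration 0 -> 12'.
Intended log window:
  3: audit_lot returns 1
  4: gauge_drift: 5 entries, threshold 8
  5: iteration 0 -> 12
  6: iteration 1 -> 23
Execution walk:
  audit_lot([12, 11, 12, 8, 1]) -> 1  [called from main, line 41]
  gauge_drift([12, 11, 12, 8, 1], 8) -> 0  [called from main, line 42]
  derive_floor(1, 1) -> 0  [called from rate_window, line 29]
  rate_window(1, 0) -> 0  [called from main, line 44]
  map_offsets(0, 5) -> 0  [called from main, line 46]
Origin of each log line:
  1: logged in main at line 40
  2: logged in audit_lot at line 2
  3: logged in audit_lot at line 7
  4: logged in gauge_drift at line 11
  5-9: logged in gauge_drift at line 16
  10: logged in main at line 43
  11: logged in rate_window at line 26
  12: logged in derive_floor at line 20
  13: logged in main at line 45
  14: logged in map_offsets at line 32
A correct fix: line 15: replace `%` with `+`.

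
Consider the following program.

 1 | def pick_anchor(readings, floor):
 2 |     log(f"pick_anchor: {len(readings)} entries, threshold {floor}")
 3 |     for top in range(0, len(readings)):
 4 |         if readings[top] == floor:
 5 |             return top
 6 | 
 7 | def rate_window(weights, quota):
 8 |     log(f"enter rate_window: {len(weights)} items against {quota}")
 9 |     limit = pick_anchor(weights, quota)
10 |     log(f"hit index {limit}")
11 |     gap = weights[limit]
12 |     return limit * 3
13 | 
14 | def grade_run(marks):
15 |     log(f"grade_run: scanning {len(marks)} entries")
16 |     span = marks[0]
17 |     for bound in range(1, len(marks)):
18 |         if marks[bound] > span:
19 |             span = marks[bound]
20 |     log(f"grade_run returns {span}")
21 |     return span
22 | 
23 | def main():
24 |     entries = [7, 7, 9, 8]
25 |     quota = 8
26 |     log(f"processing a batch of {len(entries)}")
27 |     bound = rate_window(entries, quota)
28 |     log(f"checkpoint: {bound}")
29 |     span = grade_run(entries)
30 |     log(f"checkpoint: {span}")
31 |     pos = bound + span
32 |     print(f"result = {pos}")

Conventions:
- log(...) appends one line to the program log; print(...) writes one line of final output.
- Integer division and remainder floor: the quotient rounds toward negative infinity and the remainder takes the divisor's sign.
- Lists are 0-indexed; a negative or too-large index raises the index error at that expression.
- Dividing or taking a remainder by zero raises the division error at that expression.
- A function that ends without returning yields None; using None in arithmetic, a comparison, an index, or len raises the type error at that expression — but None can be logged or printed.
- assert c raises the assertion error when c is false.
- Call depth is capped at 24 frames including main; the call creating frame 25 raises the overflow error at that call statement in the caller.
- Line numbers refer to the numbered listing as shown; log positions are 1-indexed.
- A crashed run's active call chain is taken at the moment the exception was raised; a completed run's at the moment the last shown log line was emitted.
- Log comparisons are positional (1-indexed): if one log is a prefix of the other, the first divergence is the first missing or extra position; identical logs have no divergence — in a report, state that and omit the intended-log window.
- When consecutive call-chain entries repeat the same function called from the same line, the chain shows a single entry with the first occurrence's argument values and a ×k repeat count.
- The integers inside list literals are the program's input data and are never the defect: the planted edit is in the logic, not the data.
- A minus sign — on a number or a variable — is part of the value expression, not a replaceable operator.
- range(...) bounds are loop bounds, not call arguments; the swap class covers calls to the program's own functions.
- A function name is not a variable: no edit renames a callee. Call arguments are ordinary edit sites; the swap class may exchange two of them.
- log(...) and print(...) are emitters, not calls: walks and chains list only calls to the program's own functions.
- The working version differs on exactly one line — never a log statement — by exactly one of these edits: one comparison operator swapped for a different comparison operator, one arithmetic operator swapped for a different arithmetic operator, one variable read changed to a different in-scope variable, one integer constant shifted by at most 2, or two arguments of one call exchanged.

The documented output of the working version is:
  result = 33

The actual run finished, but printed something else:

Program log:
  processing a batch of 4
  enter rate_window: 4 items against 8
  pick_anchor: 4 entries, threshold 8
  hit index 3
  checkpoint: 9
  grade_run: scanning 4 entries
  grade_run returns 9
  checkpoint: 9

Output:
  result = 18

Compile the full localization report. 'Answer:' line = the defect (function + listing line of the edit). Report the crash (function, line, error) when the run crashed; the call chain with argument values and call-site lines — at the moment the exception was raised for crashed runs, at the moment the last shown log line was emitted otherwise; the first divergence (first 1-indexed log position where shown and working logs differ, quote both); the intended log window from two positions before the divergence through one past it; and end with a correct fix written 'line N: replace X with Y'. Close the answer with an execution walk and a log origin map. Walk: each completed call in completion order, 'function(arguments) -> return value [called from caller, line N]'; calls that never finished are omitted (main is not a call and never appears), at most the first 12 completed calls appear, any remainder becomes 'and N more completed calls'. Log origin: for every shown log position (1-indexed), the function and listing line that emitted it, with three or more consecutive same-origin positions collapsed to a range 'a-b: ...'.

Answer: the defect is in rate_window at line 12.
Key fact: The earliest visible damage is log position 5 — 'checkpoint: 9' rather than the intended 'checkpoint: 24'.
Call chain: main.
First divergence: position 5 — shown 'checkpoint: 9', intended 'checkpoint: 24'.
Intended log window:
  3: pick_anchor: 4 entries, threshold 8
  4: hit index 3
  5: checkpoint: 24
  6: grade_run: scanning 4 entries
Execution walk:
  pick_anchor([7, 7, 9, 8], 8) -> 3  [called from rate_window, line 9]
  rate_window([7, 7, 9, 8], 8) -> 9  [called from main, line 27]
  grade_run([7, 7, 9, 8]) -> 9  [called from main, line 29]
Log origins:
  1: logged in main at line 26
  2: logged in rate_window at line 8
  3: logged in pick_anchor at line 2
  4: logged in rate_window at line 10
  5: logged in main at line 28
  6: logged in grade_run at line 15
  7: logged in grade_run at line 20
  8: logged in main at line 30
A correct fix: line 12: replace `limit` with `gap`.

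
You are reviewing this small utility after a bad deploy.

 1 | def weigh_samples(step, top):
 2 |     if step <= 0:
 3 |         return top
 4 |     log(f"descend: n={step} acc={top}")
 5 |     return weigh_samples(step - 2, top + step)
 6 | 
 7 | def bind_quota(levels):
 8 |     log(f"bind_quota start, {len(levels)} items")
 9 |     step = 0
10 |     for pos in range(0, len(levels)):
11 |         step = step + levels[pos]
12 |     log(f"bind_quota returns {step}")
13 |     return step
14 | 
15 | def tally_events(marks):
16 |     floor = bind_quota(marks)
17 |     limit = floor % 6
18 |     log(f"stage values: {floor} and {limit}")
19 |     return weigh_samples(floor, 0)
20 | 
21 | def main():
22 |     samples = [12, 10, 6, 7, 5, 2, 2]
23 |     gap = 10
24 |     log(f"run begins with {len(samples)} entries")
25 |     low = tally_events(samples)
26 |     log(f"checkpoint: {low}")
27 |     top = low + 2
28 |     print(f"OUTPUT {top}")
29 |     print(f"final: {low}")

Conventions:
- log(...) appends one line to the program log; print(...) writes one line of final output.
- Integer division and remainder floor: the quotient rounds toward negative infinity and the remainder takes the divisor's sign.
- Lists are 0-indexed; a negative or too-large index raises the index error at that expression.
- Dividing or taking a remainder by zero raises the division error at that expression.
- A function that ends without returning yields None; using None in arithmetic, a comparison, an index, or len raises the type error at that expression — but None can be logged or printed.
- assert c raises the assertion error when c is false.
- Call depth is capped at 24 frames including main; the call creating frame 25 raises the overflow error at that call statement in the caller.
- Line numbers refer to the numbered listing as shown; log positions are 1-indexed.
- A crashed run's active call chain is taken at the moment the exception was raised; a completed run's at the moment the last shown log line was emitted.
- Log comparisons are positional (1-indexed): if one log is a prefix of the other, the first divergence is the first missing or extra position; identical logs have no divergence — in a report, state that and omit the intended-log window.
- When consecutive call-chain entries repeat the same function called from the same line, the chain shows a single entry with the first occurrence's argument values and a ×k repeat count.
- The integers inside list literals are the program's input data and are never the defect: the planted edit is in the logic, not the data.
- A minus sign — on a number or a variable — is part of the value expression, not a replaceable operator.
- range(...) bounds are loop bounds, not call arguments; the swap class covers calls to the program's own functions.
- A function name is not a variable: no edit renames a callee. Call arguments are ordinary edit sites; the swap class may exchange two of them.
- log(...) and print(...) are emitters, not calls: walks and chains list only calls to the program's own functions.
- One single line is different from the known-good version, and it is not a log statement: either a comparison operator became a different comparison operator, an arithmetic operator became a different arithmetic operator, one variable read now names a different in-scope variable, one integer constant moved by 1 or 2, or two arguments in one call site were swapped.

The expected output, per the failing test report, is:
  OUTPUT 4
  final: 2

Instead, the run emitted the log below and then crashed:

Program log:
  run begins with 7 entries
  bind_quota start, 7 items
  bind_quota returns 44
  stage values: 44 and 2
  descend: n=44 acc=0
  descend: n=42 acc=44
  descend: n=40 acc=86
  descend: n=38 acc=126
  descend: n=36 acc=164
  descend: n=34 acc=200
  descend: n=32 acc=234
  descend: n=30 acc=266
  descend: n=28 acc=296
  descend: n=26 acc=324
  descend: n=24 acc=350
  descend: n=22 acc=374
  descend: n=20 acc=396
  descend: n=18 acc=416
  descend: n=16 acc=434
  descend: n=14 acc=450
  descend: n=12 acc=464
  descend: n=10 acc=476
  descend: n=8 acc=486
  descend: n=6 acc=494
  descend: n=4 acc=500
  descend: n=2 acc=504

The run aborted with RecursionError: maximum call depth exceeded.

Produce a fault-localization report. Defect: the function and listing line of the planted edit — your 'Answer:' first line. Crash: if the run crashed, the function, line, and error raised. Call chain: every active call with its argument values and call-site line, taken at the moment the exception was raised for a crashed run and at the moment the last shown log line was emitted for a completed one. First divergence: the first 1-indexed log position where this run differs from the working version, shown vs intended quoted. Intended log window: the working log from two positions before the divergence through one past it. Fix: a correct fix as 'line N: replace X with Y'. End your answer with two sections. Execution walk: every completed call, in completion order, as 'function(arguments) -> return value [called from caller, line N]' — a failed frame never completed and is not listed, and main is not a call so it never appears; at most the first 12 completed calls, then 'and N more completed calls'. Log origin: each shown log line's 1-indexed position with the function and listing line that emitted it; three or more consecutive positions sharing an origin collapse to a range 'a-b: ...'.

Answer: the defect is in tally_events at line 19.
The tell: The earliest visible damage is log position 5 — 'descend: n=44 acc=0' rather than the intended 'descend: n=2 acc=0'.
Crash: weigh_samples, line 5, RecursionError.
Call chain: main -> tally_events([12, 10, 6, 7, 5, 2, 2]) (called at line 25) -> weigh_samples(44, 0) (called at line 19) -> weigh_samples(42, 44) (called at line 5) ×21.
First divergence: position 5; shown 'descend: n=44 acc=0' vs intended 'descend: n=2 acc=0'.
Intended log window:
  3: bind_quota returns 44
  4: stage values: 44 and 2
  5: descend: n=2 acc=0
  6: checkpoint: 2
Execution walk:
  bind_quota([12, 10, 6, 7, 5, 2, 2]) -> 44  [called from tally_events, line 16]
Log origin:
  1: logged in main at line 24
  2: logged in bind_quota at line 8
  3: logged in bind_quota at line 12
  4: logged in tally_events at line 18
  5-26: logged in weigh_samples at line 4
A correct fix: line 19: replace `floor` with `limit`.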